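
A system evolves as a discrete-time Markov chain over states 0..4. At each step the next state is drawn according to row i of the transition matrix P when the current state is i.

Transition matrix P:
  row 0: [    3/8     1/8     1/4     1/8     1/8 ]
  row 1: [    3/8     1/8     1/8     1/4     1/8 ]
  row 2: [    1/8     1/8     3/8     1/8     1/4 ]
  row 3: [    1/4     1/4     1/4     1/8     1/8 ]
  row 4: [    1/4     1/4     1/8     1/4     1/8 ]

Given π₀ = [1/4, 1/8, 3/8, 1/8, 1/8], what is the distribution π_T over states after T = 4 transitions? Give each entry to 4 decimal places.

π = [0.2750, 0.1651, 0.2399, 0.1651, 0.1550]

t=0: π = [0.2500, 0.1250, 0.3750, 0.1250, 0.1250]
t=1: π = [0.2500, 0.1563, 0.2656, 0.1563, 0.1719]
t=2: π = [0.2676, 0.1660, 0.2422, 0.1660, 0.1582]
t=3: π = [0.2739, 0.1655, 0.2397, 0.1655, 0.1553]
t=4: π = [0.2750, 0.1651, 0.2399, 0.1651, 0.1550]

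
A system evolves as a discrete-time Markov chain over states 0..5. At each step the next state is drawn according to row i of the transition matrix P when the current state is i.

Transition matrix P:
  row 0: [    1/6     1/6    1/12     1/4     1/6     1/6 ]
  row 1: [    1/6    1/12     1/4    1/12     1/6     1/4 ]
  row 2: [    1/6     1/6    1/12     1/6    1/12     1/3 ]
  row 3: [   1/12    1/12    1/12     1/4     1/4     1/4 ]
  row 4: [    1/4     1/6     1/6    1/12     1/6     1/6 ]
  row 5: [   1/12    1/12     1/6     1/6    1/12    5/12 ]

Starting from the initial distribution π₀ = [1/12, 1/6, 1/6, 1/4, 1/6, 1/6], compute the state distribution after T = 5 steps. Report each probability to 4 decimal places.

π = [0.1408, 0.1188, 0.1390, 0.1706, 0.1455, 0.2852]

t=0: π = [0.0833, 0.1667, 0.1667, 0.2500, 0.1667, 0.1667]
t=1: π = [0.1458, 0.1181, 0.1389, 0.1667, 0.1597, 0.2708]
t=2: π = [0.1435, 0.1204, 0.1389, 0.1696, 0.1464, 0.2813]
t=3: π = [0.1413, 0.1191, 0.1390, 0.1705, 0.1458, 0.2843]
t=4: π = [0.1409, 0.1188, 0.1390, 0.1706, 0.1456, 0.2850]
t=5: π = [0.1408, 0.1188, 0.1390, 0.1706, 0.1455, 0.2852]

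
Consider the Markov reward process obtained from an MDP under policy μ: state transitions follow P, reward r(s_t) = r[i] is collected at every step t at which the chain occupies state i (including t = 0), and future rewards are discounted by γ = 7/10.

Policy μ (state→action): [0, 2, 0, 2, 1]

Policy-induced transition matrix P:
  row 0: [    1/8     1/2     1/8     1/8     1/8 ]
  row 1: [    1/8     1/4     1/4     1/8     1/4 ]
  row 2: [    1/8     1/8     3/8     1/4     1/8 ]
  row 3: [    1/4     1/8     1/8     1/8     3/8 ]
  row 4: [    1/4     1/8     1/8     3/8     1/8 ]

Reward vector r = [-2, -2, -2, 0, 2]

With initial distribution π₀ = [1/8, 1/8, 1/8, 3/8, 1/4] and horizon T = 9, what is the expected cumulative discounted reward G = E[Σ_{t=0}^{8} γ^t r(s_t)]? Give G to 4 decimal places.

G = -1.8920

t=0: π = [0.1250, 0.1250, 0.1250, 0.3750, 0.2500], E[r] = -0.2500, γ^t·E[r] = -0.250000, running G = -0.250000
t=1: π = [0.2031, 0.1875, 0.1719, 0.2031, 0.2344], E[r] = -0.6563, γ^t·E[r] = -0.459375, running G = -0.709375
t=2: π = [0.1797, 0.2246, 0.1914, 0.2051, 0.1992], E[r] = -0.7930, γ^t·E[r] = -0.388555, running G = -1.097930
t=3: π = [0.1755, 0.2205, 0.2009, 0.1987, 0.2043], E[r] = -0.7852, γ^t·E[r] = -0.269309, running G = -1.367238
t=4: π = [0.1754, 0.2184, 0.2028, 0.2012, 0.2022], E[r] = -0.7886, γ^t·E[r] = -0.189351, running G = -1.556590
t=5: π = [0.1754, 0.2181, 0.2030, 0.2009, 0.2026], E[r] = -0.7878, γ^t·E[r] = -0.132404, running G = -1.688993
t=6: π = [0.1754, 0.2180, 0.2030, 0.2010, 0.2025], E[r] = -0.7880, γ^t·E[r] = -0.092709, running G = -1.781702
t=7: π = [0.1754, 0.2180, 0.2030, 0.2010, 0.2025], E[r] = -0.7880, γ^t·E[r] = -0.064892, running G = -1.846594
t=8: π = [0.1754, 0.2180, 0.2030, 0.2010, 0.2025], E[r] = -0.7880, γ^t·E[r] = -0.045425, running G = -1.892019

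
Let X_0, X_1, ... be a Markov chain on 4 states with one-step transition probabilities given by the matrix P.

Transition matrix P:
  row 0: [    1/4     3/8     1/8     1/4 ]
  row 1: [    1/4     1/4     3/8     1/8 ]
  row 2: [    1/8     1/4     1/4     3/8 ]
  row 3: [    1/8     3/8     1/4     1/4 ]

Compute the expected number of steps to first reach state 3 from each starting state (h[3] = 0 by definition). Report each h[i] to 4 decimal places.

h = [4.1600, 4.4800, 3.5200, 0.0000]

First-step conditioning: h[3] = 0; for i ≠ 3, h[i] = 1 + Σ_k P[i][k]·h[k].
  h[0] = 1 + 1/4·h[0] + 3/8·h[1] + 1/8·h[2]
  h[1] = 1 + 1/4·h[0] + 1/4·h[1] + 3/8·h[2]
  h[2] = 1 + 1/8·h[0] + 1/4·h[1] + 1/4·h[2]
Solving the 3×3 linear system over states ≠ 3 gives exactly h = [104/25, 112/25, 88/25, 0] (h[3] = 0 is the target).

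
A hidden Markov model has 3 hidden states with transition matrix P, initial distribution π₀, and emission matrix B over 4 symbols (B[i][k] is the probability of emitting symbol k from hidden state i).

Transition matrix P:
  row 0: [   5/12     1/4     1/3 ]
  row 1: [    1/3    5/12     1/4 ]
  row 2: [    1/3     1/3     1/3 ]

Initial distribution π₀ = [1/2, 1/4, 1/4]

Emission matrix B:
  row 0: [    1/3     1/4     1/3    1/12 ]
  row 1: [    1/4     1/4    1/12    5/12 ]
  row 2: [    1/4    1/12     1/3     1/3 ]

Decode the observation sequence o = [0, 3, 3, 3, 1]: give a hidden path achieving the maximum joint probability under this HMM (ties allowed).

t=0: δ = [1.667e-01, 6.250e-02, 6.250e-02]  (obs o_0=0)
t=1: δ = [5.787e-03, 1.736e-02, 1.852e-02]  ψ = [0, 0, 0]  (obs o_1=3)
t=2: δ = [5.144e-04, 3.014e-03, 2.058e-03]  ψ = [2, 1, 2]  (obs o_2=3)
t=3: δ = [8.372e-05, 5.233e-04, 2.512e-04]  ψ = [1, 1, 1]  (obs o_3=3)
t=4: δ = [4.361e-05, 5.451e-05, 1.090e-05]  ψ = [1, 1, 1]  (obs o_4=1)
backtrack: best end state = 1; path = [0, 1, 1, 1, 1]

path = [0, 1, 1, 1, 1]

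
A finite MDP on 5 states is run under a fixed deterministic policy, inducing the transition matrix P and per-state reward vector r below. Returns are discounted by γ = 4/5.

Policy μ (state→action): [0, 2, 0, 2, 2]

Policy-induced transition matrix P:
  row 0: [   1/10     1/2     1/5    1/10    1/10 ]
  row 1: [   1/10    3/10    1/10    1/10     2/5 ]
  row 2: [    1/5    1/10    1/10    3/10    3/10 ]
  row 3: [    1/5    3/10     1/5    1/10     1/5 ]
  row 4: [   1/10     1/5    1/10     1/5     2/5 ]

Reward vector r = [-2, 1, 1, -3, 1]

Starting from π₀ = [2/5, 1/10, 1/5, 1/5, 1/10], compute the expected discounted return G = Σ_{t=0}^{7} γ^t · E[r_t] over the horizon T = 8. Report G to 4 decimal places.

G = -1.0470

t=0: π = [0.4000, 0.1000, 0.2000, 0.2000, 0.1000], E[r] = -1.0000, γ^t·E[r] = -1.000000, running G = -1.000000
t=1: π = [0.1400, 0.3300, 0.1600, 0.1500, 0.2200], E[r] = -0.0200, γ^t·E[r] = -0.016000, running G = -1.016000
t=2: π = [0.1310, 0.2740, 0.1290, 0.1540, 0.3120], E[r] = -0.0090, γ^t·E[r] = -0.005760, running G = -1.021760
t=3: π = [0.1283, 0.2692, 0.1285, 0.1570, 0.3170], E[r] = -0.0129, γ^t·E[r] = -0.006605, running G = -1.028365
t=4: π = [0.1286, 0.2683, 0.1285, 0.1574, 0.3173], E[r] = -0.0153, γ^t·E[r] = -0.006246, running G = -1.034611
t=5: π = [0.1286, 0.2683, 0.1286, 0.1574, 0.3171], E[r] = -0.0155, γ^t·E[r] = -0.005081, running G = -1.039693
t=6: π = [0.1286, 0.2683, 0.1286, 0.1574, 0.3171], E[r] = -0.0155, γ^t·E[r] = -0.004070, running G = -1.043762
t=7: π = [0.1286, 0.2683, 0.1286, 0.1574, 0.3171], E[r] = -0.0155, γ^t·E[r] = -0.003255, running G = -1.047017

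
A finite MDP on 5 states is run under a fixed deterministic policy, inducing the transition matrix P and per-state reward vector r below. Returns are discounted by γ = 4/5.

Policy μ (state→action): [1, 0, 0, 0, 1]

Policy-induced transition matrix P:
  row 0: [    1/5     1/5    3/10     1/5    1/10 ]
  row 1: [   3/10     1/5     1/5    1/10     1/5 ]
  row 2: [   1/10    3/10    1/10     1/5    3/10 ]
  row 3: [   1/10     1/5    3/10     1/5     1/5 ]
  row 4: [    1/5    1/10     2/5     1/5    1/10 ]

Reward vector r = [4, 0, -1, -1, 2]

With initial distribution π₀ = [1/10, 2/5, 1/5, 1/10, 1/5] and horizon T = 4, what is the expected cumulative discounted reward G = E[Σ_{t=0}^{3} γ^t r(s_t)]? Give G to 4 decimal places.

G = 1.9143

t=0: π = [0.1000, 0.4000, 0.2000, 0.1000, 0.2000], E[r] = 0.5000, γ^t·E[r] = 0.500000, running G = 0.500000
t=1: π = [0.2100, 0.2000, 0.2400, 0.1600, 0.1900], E[r] = 0.8200, γ^t·E[r] = 0.656000, running G = 1.156000
t=2: π = [0.1800, 0.2050, 0.2510, 0.1800, 0.1840], E[r] = 0.6570, γ^t·E[r] = 0.420480, running G = 1.576480
t=3: π = [0.1774, 0.2067, 0.2477, 0.1795, 0.1887], E[r] = 0.6598, γ^t·E[r] = 0.337818, running G = 1.914298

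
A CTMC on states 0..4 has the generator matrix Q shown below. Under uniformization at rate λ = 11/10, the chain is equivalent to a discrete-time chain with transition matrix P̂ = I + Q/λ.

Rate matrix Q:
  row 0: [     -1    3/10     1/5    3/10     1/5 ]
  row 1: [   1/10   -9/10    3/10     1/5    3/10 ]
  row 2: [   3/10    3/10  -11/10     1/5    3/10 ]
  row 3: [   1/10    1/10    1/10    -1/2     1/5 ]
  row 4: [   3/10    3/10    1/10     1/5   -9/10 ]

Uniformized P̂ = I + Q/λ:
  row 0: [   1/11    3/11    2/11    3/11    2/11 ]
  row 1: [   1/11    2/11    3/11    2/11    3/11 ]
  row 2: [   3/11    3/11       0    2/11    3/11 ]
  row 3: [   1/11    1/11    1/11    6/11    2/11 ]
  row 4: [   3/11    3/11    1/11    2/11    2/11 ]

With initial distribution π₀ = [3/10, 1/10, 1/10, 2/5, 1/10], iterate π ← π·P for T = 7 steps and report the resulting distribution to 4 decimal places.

t=0: π = [0.3000, 0.1000, 0.1000, 0.4000, 0.1000]
t=1: π = [0.1273, 0.1909, 0.1273, 0.3545, 0.2000]
t=2: π = [0.1504, 0.1909, 0.1256, 0.3223, 0.2107]
t=3: π = [0.1521, 0.1968, 0.1279, 0.3127, 0.2106]
t=4: π = [0.1524, 0.1980, 0.1289, 0.3094, 0.2113]
t=5: π = [0.1528, 0.1985, 0.1290, 0.3082, 0.2115]
t=6: π = [0.1528, 0.1987, 0.1292, 0.3078, 0.2116]
t=7: π = [0.1529, 0.1987, 0.1292, 0.3076, 0.2116]

π = [0.1529, 0.1987, 0.1292, 0.3076, 0.2116]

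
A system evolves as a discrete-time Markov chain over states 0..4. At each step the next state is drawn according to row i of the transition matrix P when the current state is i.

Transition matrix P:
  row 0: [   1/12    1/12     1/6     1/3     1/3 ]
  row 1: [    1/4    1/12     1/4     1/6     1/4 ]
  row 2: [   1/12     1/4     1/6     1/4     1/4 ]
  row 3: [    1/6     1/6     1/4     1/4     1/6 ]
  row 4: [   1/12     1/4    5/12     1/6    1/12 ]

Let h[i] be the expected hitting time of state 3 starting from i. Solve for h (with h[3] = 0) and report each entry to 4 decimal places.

h = [4.0628, 4.7135, 4.4510, 0.0000, 4.7689]

First-step conditioning: h[3] = 0; for i ≠ 3, h[i] = 1 + Σ_k P[i][k]·h[k].
  h[0] = 1 + 1/12·h[0] + 1/12·h[1] + 1/6·h[2] + 1/3·h[4]
  h[1] = 1 + 1/4·h[0] + 1/12·h[1] + 1/4·h[2] + 1/4·h[4]
  h[2] = 1 + 1/12·h[0] + 1/4·h[1] + 1/6·h[2] + 1/4·h[4]
  h[4] = 1 + 1/12·h[0] + 1/4·h[1] + 5/12·h[2] + 1/12·h[4]
Solving the 4×4 linear system over states ≠ 3 gives exactly h = [2198/541, 2550/541, 2408/541, 0, 2580/541] (h[3] = 0 is the target).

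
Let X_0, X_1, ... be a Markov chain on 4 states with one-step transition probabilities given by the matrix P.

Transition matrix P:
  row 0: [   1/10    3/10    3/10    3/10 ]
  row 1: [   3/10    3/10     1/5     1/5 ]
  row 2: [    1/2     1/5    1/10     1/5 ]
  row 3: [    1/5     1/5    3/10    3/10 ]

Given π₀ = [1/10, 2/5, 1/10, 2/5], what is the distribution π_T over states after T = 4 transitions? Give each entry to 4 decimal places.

π = [0.2675, 0.2518, 0.2289, 0.2518]

t=0: π = [0.1000, 0.4000, 0.1000, 0.4000]
t=1: π = [0.2600, 0.2500, 0.2400, 0.2500]
t=2: π = [0.2710, 0.2510, 0.2270, 0.2510]
t=3: π = [0.2661, 0.2522, 0.2295, 0.2522]
t=4: π = [0.2675, 0.2518, 0.2289, 0.2518]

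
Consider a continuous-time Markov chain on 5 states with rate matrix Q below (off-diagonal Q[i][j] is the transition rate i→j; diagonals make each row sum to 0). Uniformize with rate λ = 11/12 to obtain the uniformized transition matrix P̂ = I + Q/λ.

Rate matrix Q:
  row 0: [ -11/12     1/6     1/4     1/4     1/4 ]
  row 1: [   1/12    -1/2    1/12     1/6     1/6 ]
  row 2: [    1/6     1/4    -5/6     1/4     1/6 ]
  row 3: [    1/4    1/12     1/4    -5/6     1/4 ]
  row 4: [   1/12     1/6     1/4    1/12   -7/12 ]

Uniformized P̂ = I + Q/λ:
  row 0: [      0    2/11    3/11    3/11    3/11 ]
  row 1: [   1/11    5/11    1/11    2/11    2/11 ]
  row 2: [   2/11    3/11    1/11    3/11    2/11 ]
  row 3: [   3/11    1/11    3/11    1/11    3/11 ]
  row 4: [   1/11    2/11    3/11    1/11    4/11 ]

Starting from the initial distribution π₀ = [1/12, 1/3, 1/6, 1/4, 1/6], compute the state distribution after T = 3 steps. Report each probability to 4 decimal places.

t=0: π = [0.0833, 0.3333, 0.1667, 0.2500, 0.1667]
t=1: π = [0.1439, 0.2652, 0.1818, 0.1667, 0.2424]
t=2: π = [0.1247, 0.2555, 0.1915, 0.1742, 0.2541]
t=3: π = [0.1287, 0.2531, 0.1915, 0.1716, 0.2552]

π = [0.1287, 0.2531, 0.1915, 0.1716, 0.2552]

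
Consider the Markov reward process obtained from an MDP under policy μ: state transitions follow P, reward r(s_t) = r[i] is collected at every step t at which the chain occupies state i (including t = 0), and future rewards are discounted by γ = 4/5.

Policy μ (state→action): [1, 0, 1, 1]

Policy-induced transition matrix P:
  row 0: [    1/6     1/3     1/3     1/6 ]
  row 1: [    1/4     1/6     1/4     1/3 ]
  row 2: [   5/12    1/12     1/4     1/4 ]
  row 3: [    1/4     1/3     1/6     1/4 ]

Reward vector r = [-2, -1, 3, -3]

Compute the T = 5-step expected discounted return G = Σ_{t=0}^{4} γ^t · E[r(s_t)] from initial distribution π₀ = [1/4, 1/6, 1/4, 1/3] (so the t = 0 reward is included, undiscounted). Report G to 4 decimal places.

G = -2.7241

t=0: π = [0.2500, 0.1667, 0.2500, 0.3333], E[r] = -0.9167, γ^t·E[r] = -0.916667, running G = -0.916667
t=1: π = [0.2708, 0.2431, 0.2431, 0.2431], E[r] = -0.7847, γ^t·E[r] = -0.627778, running G = -1.544444
t=2: π = [0.2679, 0.2321, 0.2523, 0.2477], E[r] = -0.7541, γ^t·E[r] = -0.482593, running G = -2.027037
t=3: π = [0.2697, 0.2316, 0.2517, 0.2470], E[r] = -0.7570, γ^t·E[r] = -0.387580, running G = -2.414617
t=4: π = [0.2695, 0.2318, 0.2519, 0.2468], E[r] = -0.7555, γ^t·E[r] = -0.309470, running G = -2.724087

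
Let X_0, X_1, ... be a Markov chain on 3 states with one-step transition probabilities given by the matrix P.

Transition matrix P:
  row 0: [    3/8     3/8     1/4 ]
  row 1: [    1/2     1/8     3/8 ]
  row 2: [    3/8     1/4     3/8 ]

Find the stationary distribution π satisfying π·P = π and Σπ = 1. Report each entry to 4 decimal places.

π = [0.4085, 0.2676, 0.3239]

Balance equations π_j = Σ_i π_i·P[i][j]:
  π_0 = 3/8·π_0 + 1/2·π_1 + 3/8·π_2
  π_1 = 3/8·π_0 + 1/8·π_1 + 1/4·π_2
  normalize: π_0 + π_1 + π_2 = 1
Solving the linear system gives exactly π = [29/71, 19/71, 23/71].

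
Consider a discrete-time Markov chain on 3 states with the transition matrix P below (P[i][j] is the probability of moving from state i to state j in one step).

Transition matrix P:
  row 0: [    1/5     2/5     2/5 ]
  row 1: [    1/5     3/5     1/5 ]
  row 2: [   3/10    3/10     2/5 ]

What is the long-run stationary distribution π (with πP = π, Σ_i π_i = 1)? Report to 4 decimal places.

Balance equations π_j = Σ_i π_i·P[i][j]:
  π_0 = 1/5·π_0 + 1/5·π_1 + 3/10·π_2
  π_1 = 2/5·π_0 + 3/5·π_1 + 3/10·π_2
  normalize: π_0 + π_1 + π_2 = 1
Solving the linear system gives exactly π = [3/13, 6/13, 4/13].

π = [0.2308, 0.4615, 0.3077]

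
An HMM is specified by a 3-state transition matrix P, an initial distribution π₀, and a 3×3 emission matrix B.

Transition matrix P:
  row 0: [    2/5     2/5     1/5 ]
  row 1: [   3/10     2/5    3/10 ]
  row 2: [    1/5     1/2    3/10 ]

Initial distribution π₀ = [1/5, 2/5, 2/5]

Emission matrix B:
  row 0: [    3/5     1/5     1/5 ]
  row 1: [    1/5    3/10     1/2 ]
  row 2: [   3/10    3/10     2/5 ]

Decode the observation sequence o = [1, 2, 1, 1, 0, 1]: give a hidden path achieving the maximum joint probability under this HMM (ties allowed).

t=0: δ = [4.000e-02, 1.200e-01, 1.200e-01]  (obs o_0=1)
t=1: δ = [7.200e-03, 3.000e-02, 1.440e-02]  ψ = [1, 2, 1]  (obs o_1=2)
t=2: δ = [1.800e-03, 3.600e-03, 2.700e-03]  ψ = [1, 1, 1]  (obs o_2=1)
t=3: δ = [2.160e-04, 4.320e-04, 3.240e-04]  ψ = [1, 1, 1]  (obs o_3=1)
t=4: δ = [7.776e-05, 3.456e-05, 3.888e-05]  ψ = [1, 1, 1]  (obs o_4=0)
t=5: δ = [6.221e-06, 9.331e-06, 4.666e-06]  ψ = [0, 0, 0]  (obs o_5=1)
backtrack: best end state = 1; path = [2, 1, 1, 1, 0, 1]

path = [2, 1, 1, 1, 0, 1]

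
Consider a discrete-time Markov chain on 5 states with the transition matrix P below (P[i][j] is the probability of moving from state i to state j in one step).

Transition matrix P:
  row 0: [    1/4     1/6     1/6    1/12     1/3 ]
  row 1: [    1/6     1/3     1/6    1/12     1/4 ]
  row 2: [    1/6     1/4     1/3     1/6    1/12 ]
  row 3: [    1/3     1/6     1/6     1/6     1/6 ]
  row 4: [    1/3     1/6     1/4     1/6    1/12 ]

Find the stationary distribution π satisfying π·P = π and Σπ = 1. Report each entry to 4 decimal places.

Balance equations π_j = Σ_i π_i·P[i][j]:
  π_0 = 1/4·π_0 + 1/6·π_1 + 1/6·π_2 + 1/3·π_3 + 1/3·π_4
  π_1 = 1/6·π_0 + 1/3·π_1 + 1/4·π_2 + 1/6·π_3 + 1/6·π_4
  π_2 = 1/6·π_0 + 1/6·π_1 + 1/3·π_2 + 1/6·π_3 + 1/4·π_4
  π_3 = 1/12·π_0 + 1/12·π_1 + 1/6·π_2 + 1/6·π_3 + 1/6·π_4
  normalize: π_0 + π_1 + π_2 + π_3 + π_4 = 1
Solving the linear system gives exactly π = [124/517, 1262/5687, 1246/5687, 729/5687, 1086/5687].

π = [0.2398, 0.2219, 0.2191, 0.1282, 0.1910]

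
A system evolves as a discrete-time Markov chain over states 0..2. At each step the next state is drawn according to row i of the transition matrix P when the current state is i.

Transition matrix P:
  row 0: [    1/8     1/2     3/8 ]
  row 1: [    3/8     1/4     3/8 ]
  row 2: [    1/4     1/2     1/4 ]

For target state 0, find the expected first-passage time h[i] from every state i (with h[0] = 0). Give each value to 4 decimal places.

h = [0.0000, 3.0000, 3.3333]

First-step conditioning: h[0] = 0; for i ≠ 0, h[i] = 1 + Σ_k P[i][k]·h[k].
  h[1] = 1 + 1/4·h[1] + 3/8·h[2]
  h[2] = 1 + 1/2·h[1] + 1/4·h[2]
Solving the 2×2 linear system over states ≠ 0 gives exactly h = [0, 3, 10/3] (h[0] = 0 is the target).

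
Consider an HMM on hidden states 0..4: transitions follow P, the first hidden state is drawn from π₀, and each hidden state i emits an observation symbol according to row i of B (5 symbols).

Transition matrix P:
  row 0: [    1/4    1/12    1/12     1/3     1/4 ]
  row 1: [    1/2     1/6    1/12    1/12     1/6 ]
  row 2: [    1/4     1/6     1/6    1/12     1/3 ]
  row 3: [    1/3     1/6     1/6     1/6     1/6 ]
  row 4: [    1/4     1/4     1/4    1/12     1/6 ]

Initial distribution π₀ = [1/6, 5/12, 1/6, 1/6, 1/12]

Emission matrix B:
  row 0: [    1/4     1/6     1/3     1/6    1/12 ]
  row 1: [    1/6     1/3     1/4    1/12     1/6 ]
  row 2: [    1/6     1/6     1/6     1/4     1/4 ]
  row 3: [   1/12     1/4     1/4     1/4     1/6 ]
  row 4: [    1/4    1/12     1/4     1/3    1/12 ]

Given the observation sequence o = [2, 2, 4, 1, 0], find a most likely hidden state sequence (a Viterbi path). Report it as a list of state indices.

path = [1, 0, 3, 1, 0]

t=0: δ = [5.556e-02, 1.042e-01, 2.778e-02, 4.167e-02, 2.083e-02]  (obs o_0=2)
t=1: δ = [1.736e-02, 4.340e-03, 1.447e-03, 4.630e-03, 4.340e-03]  ψ = [1, 1, 1, 0, 1]  (obs o_1=2)
t=2: δ = [3.617e-04, 2.411e-04, 3.617e-04, 9.645e-04, 3.617e-04]  ψ = [0, 0, 0, 0, 0]  (obs o_2=4)
t=3: δ = [5.358e-05, 5.358e-05, 2.679e-05, 4.019e-05, 1.340e-05]  ψ = [3, 3, 3, 3, 3]  (obs o_3=1)
t=4: δ = [6.698e-06, 1.488e-06, 1.116e-06, 1.488e-06, 3.349e-06]  ψ = [1, 1, 3, 0, 0]  (obs o_4=0)
backtrack: best end state = 0; path = [1, 0, 3, 1, 0]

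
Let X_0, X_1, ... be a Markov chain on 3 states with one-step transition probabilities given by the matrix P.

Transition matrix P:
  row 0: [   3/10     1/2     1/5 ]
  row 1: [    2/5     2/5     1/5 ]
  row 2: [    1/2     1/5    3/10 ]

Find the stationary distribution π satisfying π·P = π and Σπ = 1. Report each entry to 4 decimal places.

π = [0.3838, 0.3939, 0.2222]

Balance equations π_j = Σ_i π_i·P[i][j]:
  π_0 = 3/10·π_0 + 2/5·π_1 + 1/2·π_2
  π_1 = 1/2·π_0 + 2/5·π_1 + 1/5·π_2
  normalize: π_0 + π_1 + π_2 = 1
Solving the linear system gives exactly π = [38/99, 13/33, 2/9].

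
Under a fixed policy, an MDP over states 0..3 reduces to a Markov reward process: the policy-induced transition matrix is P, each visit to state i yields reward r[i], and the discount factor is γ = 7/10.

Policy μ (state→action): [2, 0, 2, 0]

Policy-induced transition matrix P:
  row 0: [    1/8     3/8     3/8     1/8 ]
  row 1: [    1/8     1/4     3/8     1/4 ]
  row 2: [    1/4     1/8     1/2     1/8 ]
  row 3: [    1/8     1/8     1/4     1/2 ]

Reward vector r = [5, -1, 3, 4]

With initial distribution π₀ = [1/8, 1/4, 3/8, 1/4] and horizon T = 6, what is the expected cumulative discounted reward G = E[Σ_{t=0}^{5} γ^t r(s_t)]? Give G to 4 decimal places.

G = 7.9910

t=0: π = [0.1250, 0.2500, 0.3750, 0.2500], E[r] = 2.5000, γ^t·E[r] = 2.500000, running G = 2.500000
t=1: π = [0.1719, 0.1875, 0.3906, 0.2500], E[r] = 2.8438, γ^t·E[r] = 1.990625, running G = 4.490625
t=2: π = [0.1738, 0.1914, 0.3926, 0.2422], E[r] = 2.8242, γ^t·E[r] = 1.383867, running G = 5.874492
t=3: π = [0.1741, 0.1924, 0.3938, 0.2397], E[r] = 2.8184, γ^t·E[r] = 0.966697, running G = 6.841189
t=4: π = [0.1742, 0.1926, 0.3943, 0.2390], E[r] = 2.8171, γ^t·E[r] = 0.676395, running G = 7.517584
t=5: π = [0.1743, 0.1926, 0.3944, 0.2387], E[r] = 2.8167, γ^t·E[r] = 0.473409, running G = 7.990993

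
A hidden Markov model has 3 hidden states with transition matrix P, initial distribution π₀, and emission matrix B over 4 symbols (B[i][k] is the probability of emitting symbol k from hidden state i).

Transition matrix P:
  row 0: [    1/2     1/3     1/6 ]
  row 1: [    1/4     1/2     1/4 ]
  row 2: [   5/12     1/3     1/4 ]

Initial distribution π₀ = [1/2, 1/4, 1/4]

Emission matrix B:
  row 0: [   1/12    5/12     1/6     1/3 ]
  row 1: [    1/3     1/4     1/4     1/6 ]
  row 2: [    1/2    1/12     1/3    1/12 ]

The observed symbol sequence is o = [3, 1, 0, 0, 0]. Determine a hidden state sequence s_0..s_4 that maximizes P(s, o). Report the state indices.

t=0: δ = [1.667e-01, 4.167e-02, 2.083e-02]  (obs o_0=3)
t=1: δ = [3.472e-02, 1.389e-02, 2.315e-03]  ψ = [0, 0, 0]  (obs o_1=1)
t=2: δ = [1.447e-03, 3.858e-03, 2.894e-03]  ψ = [0, 0, 0]  (obs o_2=0)
t=3: δ = [1.005e-04, 6.430e-04, 4.823e-04]  ψ = [2, 1, 1]  (obs o_3=0)
t=4: δ = [1.674e-05, 1.072e-04, 8.038e-05]  ψ = [2, 1, 1]  (obs o_4=0)
backtrack: best end state = 1; path = [0, 0, 1, 1, 1]

path = [0, 0, 1, 1, 1]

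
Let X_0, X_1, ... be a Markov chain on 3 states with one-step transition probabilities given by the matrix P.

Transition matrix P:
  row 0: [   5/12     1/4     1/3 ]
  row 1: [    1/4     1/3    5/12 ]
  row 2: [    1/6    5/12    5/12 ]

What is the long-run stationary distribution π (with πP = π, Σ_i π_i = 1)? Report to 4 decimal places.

Balance equations π_j = Σ_i π_i·P[i][j]:
  π_0 = 5/12·π_0 + 1/4·π_1 + 1/6·π_2
  π_1 = 1/4·π_0 + 1/3·π_1 + 5/12·π_2
  normalize: π_0 + π_1 + π_2 = 1
Solving the linear system gives exactly π = [31/119, 41/119, 47/119].

π = [0.2605, 0.3445, 0.3950]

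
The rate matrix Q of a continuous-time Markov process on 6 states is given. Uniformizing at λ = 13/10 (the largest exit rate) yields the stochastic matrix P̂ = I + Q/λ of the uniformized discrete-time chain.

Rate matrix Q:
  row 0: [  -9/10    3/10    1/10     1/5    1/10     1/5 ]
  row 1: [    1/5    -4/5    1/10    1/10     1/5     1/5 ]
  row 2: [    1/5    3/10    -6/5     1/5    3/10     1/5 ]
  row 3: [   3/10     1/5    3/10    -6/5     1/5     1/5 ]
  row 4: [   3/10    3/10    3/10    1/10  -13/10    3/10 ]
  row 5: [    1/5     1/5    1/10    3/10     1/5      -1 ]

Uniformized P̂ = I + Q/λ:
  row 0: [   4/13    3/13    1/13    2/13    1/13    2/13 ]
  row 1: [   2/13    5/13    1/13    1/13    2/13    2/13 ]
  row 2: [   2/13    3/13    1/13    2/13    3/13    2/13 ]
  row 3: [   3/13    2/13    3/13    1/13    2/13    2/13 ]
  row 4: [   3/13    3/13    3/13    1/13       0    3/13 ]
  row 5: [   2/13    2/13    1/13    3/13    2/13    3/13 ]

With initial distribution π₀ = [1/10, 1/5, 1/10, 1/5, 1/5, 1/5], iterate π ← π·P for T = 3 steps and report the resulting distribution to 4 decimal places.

t=0: π = [0.1000, 0.2000, 0.1000, 0.2000, 0.2000, 0.2000]
t=1: π = [0.2000, 0.2308, 0.1385, 0.1231, 0.1231, 0.1846]
t=2: π = [0.2036, 0.2426, 0.1148, 0.1314, 0.1302, 0.1775]
t=3: π = [0.2053, 0.2443, 0.1172, 0.1287, 0.1270, 0.1775]

π = [0.2053, 0.2443, 0.1172, 0.1287, 0.1270, 0.1775]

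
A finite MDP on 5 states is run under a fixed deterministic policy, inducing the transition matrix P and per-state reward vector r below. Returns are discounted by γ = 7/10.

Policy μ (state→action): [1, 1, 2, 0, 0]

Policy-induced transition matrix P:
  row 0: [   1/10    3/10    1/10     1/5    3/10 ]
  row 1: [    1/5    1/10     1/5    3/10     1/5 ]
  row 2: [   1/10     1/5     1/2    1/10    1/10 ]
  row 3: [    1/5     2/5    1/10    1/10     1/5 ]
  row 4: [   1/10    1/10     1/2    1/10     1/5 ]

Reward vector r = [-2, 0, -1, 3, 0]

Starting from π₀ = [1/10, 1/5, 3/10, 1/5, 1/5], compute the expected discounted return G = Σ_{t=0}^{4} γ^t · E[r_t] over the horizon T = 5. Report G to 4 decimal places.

t=0: π = [0.1000, 0.2000, 0.3000, 0.2000, 0.2000], E[r] = 0.1000, γ^t·E[r] = 0.100000, running G = 0.100000
t=1: π = [0.1400, 0.2100, 0.3200, 0.1500, 0.1800], E[r] = -0.1500, γ^t·E[r] = -0.105000, running G = -0.005000
t=2: π = [0.1360, 0.2050, 0.3210, 0.1560, 0.1820], E[r] = -0.1250, γ^t·E[r] = -0.061250, running G = -0.066250
t=3: π = [0.1361, 0.2061, 0.3217, 0.1546, 0.1815], E[r] = -0.1301, γ^t·E[r] = -0.044624, running G = -0.110874
t=4: π = [0.1361, 0.2058, 0.3219, 0.1548, 0.1814], E[r] = -0.1295, γ^t·E[r] = -0.031103, running G = -0.141977

G = -0.1420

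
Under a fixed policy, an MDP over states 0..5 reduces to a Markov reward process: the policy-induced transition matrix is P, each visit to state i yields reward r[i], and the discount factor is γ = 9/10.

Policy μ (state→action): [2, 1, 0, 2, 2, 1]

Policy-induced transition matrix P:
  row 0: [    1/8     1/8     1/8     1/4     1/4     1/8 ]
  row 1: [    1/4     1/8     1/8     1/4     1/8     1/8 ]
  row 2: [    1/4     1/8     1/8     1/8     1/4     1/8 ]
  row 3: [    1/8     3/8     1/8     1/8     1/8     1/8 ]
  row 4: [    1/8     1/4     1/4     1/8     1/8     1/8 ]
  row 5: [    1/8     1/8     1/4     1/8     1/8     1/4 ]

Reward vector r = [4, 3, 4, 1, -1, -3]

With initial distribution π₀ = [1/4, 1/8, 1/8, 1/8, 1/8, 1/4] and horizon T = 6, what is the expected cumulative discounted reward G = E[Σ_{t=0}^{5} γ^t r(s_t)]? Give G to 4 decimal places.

G = 6.4424

t=0: π = [0.2500, 0.1250, 0.1250, 0.1250, 0.1250, 0.2500], E[r] = 1.1250, γ^t·E[r] = 1.125000, running G = 1.125000
t=1: π = [0.1563, 0.1719, 0.1719, 0.1719, 0.1719, 0.1563], E[r] = 1.3594, γ^t·E[r] = 1.223438, running G = 2.348438
t=2: π = [0.1680, 0.1895, 0.1660, 0.1660, 0.1660, 0.1445], E[r] = 1.4707, γ^t·E[r] = 1.191270, running G = 3.539707
t=3: π = [0.1694, 0.1873, 0.1638, 0.1697, 0.1667, 0.1431], E[r] = 1.4685, γ^t·E[r] = 1.070541, running G = 4.610248
t=4: π = [0.1689, 0.1883, 0.1637, 0.1696, 0.1667, 0.1429], E[r] = 1.4695, γ^t·E[r] = 0.964147, running G = 5.574395
t=5: π = [0.1690, 0.1882, 0.1637, 0.1696, 0.1666, 0.1429], E[r] = 1.4699, γ^t·E[r] = 0.867983, running G = 6.442378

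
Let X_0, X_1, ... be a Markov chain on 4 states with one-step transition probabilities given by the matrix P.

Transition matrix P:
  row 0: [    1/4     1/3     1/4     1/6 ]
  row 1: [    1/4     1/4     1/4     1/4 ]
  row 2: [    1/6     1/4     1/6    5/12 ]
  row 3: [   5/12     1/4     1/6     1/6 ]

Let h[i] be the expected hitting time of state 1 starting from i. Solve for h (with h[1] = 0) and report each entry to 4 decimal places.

First-step conditioning: h[1] = 0; for i ≠ 1, h[i] = 1 + Σ_k P[i][k]·h[k].
  h[0] = 1 + 1/4·h[0] + 1/4·h[2] + 1/6·h[3]
  h[2] = 1 + 1/6·h[0] + 1/6·h[2] + 5/12·h[3]
  h[3] = 1 + 5/12·h[0] + 1/6·h[2] + 1/6·h[3]
Solving the 3×3 linear system over states ≠ 1 gives exactly h = [212/63, 0, 232/63, 76/21] (h[1] = 0 is the target).

h = [3.3651, 0.0000, 3.6825, 3.6190]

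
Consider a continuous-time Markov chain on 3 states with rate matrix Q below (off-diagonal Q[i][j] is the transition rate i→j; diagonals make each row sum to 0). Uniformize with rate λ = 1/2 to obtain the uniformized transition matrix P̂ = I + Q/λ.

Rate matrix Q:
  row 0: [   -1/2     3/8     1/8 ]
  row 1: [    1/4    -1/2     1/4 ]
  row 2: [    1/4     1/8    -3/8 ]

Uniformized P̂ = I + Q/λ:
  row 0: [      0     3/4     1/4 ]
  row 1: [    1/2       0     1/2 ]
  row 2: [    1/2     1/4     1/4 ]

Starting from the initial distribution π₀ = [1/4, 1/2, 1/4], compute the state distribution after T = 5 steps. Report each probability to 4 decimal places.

t=0: π = [0.2500, 0.5000, 0.2500]
t=1: π = [0.3750, 0.2500, 0.3750]
t=2: π = [0.3125, 0.3750, 0.3125]
t=3: π = [0.3438, 0.3125, 0.3438]
t=4: π = [0.3281, 0.3438, 0.3281]
t=5: π = [0.3359, 0.3281, 0.3359]

π = [0.3359, 0.3281, 0.3359]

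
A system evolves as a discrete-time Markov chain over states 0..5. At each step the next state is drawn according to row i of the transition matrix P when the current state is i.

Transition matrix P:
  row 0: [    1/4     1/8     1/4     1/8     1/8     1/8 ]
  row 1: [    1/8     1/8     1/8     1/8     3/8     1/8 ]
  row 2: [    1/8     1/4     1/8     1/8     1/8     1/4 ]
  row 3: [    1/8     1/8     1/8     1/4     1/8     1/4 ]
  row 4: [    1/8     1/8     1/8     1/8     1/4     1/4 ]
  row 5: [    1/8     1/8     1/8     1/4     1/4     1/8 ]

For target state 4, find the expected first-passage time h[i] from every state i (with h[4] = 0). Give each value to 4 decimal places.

First-step conditioning: h[4] = 0; for i ≠ 4, h[i] = 1 + Σ_k P[i][k]·h[k].
  h[0] = 1 + 1/4·h[0] + 1/8·h[1] + 1/4·h[2] + 1/8·h[3] + 1/8·h[5]
  h[1] = 1 + 1/8·h[0] + 1/8·h[1] + 1/8·h[2] + 1/8·h[3] + 1/8·h[5]
  h[2] = 1 + 1/8·h[0] + 1/4·h[1] + 1/8·h[2] + 1/8·h[3] + 1/4·h[5]
  h[3] = 1 + 1/8·h[0] + 1/8·h[1] + 1/8·h[2] + 1/4·h[3] + 1/4·h[5]
  h[5] = 1 + 1/8·h[0] + 1/8·h[1] + 1/8·h[2] + 1/4·h[3] + 1/8·h[5]
Solving the 5×5 linear system over states ≠ 4 gives exactly h = [4079/744, 385/93, 3913/744, 168/31, 0, 448/93] (h[4] = 0 is the target).

h = [5.4825, 4.1398, 5.2594, 5.4194, 0.0000, 4.8172]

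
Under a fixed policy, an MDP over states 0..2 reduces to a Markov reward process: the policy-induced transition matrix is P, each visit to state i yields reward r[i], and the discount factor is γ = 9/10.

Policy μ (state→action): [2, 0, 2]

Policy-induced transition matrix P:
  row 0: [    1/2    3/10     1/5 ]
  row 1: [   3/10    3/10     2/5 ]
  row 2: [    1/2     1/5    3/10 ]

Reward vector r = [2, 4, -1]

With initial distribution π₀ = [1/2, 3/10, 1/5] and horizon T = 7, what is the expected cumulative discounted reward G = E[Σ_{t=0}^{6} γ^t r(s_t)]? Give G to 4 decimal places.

t=0: π = [0.5000, 0.3000, 0.2000], E[r] = 2.0000, γ^t·E[r] = 2.000000, running G = 2.000000
t=1: π = [0.4400, 0.2800, 0.2800], E[r] = 1.7200, γ^t·E[r] = 1.548000, running G = 3.548000
t=2: π = [0.4440, 0.2720, 0.2840], E[r] = 1.6920, γ^t·E[r] = 1.370520, running G = 4.918520
t=3: π = [0.4456, 0.2716, 0.2828], E[r] = 1.6948, γ^t·E[r] = 1.235509, running G = 6.154029
t=4: π = [0.4457, 0.2717, 0.2826], E[r] = 1.6956, γ^t·E[r] = 1.112509, running G = 7.266539
t=5: π = [0.4457, 0.2717, 0.2826], E[r] = 1.6957, γ^t·E[r] = 1.001275, running G = 8.267814
t=6: π = [0.4457, 0.2717, 0.2826], E[r] = 1.6957, γ^t·E[r] = 0.901140, running G = 9.168954

G = 9.1690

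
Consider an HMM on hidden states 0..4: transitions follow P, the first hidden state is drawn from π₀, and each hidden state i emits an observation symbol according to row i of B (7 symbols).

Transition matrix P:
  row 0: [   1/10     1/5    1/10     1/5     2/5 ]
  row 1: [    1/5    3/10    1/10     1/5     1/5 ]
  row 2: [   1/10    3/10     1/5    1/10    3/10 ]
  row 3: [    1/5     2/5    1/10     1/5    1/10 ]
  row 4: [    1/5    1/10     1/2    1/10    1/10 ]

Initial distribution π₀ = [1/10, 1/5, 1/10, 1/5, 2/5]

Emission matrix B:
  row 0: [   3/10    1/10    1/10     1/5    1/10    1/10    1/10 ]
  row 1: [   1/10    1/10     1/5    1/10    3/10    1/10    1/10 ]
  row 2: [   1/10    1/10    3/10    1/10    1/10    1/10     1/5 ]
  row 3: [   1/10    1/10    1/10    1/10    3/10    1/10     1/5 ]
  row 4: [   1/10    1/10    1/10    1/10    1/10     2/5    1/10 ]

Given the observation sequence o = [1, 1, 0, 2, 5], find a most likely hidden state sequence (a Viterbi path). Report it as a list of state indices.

path = [4, 2, 4, 2, 4]

t=0: δ = [1.000e-02, 2.000e-02, 1.000e-02, 2.000e-02, 4.000e-02]  (obs o_0=1)
t=1: δ = [8.000e-04, 8.000e-04, 2.000e-03, 4.000e-04, 4.000e-04]  ψ = [4, 3, 4, 1, 0]  (obs o_1=1)
t=2: δ = [6.000e-05, 6.000e-05, 4.000e-05, 2.000e-05, 6.000e-05]  ψ = [2, 2, 2, 2, 2]  (obs o_2=0)
t=3: δ = [1.200e-06, 3.600e-06, 9.000e-06, 1.200e-06, 2.400e-06]  ψ = [1, 1, 4, 0, 0]  (obs o_3=2)
t=4: δ = [9.000e-08, 2.700e-07, 1.800e-07, 9.000e-08, 1.080e-06]  ψ = [2, 2, 2, 2, 2]  (obs o_4=5)
backtrack: best end state = 4; path = [4, 2, 4, 2, 4]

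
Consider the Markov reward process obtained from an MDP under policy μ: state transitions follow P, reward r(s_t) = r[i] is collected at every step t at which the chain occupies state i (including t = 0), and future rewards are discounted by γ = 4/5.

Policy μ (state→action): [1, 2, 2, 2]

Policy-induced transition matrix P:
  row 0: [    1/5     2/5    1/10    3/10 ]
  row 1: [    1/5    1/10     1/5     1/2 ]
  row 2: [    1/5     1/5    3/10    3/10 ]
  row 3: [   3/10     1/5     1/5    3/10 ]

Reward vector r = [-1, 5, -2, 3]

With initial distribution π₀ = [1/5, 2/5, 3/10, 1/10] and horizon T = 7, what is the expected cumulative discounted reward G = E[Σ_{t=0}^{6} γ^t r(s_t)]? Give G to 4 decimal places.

t=0: π = [0.2000, 0.4000, 0.3000, 0.1000], E[r] = 1.5000, γ^t·E[r] = 1.500000, running G = 1.500000
t=1: π = [0.2100, 0.2000, 0.2100, 0.3800], E[r] = 1.5100, γ^t·E[r] = 1.208000, running G = 2.708000
t=2: π = [0.2380, 0.2220, 0.2000, 0.3400], E[r] = 1.4920, γ^t·E[r] = 0.954880, running G = 3.662880
t=3: π = [0.2340, 0.2254, 0.1962, 0.3444], E[r] = 1.5338, γ^t·E[r] = 0.785306, running G = 4.448186
t=4: π = [0.2344, 0.2243, 0.1962, 0.3451], E[r] = 1.5297, γ^t·E[r] = 0.626549, running G = 5.074734
t=5: π = [0.2345, 0.2245, 0.1962, 0.3449], E[r] = 1.5300, γ^t·E[r] = 0.501351, running G = 5.576085
t=6: π = [0.2345, 0.2245, 0.1962, 0.3449], E[r] = 1.5301, γ^t·E[r] = 0.401116, running G = 5.977201

G = 5.9772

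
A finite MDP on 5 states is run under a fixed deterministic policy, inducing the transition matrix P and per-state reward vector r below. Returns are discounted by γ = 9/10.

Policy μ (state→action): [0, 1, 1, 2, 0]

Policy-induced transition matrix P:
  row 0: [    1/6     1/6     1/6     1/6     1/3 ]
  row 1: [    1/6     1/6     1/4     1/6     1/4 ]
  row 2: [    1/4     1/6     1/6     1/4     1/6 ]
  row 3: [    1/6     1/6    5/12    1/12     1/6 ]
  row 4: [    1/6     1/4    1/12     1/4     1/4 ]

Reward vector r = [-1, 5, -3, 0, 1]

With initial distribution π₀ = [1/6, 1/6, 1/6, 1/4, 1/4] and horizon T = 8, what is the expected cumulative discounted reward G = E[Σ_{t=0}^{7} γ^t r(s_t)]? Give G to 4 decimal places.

t=0: π = [0.1667, 0.1667, 0.1667, 0.2500, 0.2500], E[r] = 0.4167, γ^t·E[r] = 0.416667, running G = 0.416667
t=1: π = [0.1806, 0.1875, 0.2222, 0.1806, 0.2292], E[r] = 0.3194, γ^t·E[r] = 0.287500, running G = 0.704167
t=2: π = [0.1852, 0.1858, 0.2083, 0.1892, 0.2315], E[r] = 0.3501, γ^t·E[r] = 0.283594, running G = 0.987760
t=3: π = [0.1840, 0.1860, 0.2102, 0.1875, 0.2323], E[r] = 0.3476, γ^t·E[r] = 0.253371, running G = 1.241132
t=4: π = [0.1842, 0.1860, 0.2097, 0.1879, 0.2322], E[r] = 0.3491, γ^t·E[r] = 0.229020, running G = 1.470152
t=5: π = [0.1841, 0.1860, 0.2098, 0.1878, 0.2322], E[r] = 0.3488, γ^t·E[r] = 0.205942, running G = 1.676093
t=6: π = [0.1841, 0.1860, 0.2098, 0.1878, 0.2322], E[r] = 0.3488, γ^t·E[r] = 0.185380, running G = 1.861473
t=7: π = [0.1841, 0.1860, 0.2098, 0.1878, 0.2322], E[r] = 0.3488, γ^t·E[r] = 0.166835, running G = 2.028309

G = 2.0283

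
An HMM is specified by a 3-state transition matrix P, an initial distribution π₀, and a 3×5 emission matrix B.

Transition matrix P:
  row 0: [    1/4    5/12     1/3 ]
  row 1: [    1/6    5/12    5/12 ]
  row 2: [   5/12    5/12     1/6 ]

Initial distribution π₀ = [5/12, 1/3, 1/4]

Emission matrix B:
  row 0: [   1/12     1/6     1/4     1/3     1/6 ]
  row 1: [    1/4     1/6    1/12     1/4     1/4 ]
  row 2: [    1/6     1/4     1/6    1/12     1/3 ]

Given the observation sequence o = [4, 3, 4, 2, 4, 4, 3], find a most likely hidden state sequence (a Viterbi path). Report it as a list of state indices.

path = [2, 0, 2, 0, 1, 2, 0]

t=0: δ = [6.944e-02, 8.333e-02, 8.333e-02]  (obs o_0=4)
t=1: δ = [1.157e-02, 8.681e-03, 2.894e-03]  ψ = [2, 1, 1]  (obs o_1=3)
t=2: δ = [4.823e-04, 1.206e-03, 1.286e-03]  ψ = [0, 0, 0]  (obs o_2=4)
t=3: δ = [1.340e-04, 4.465e-05, 8.372e-05]  ψ = [2, 2, 1]  (obs o_3=2)
t=4: δ = [5.814e-06, 1.395e-05, 1.488e-05]  ψ = [2, 0, 0]  (obs o_4=4)
t=5: δ = [1.034e-06, 1.550e-06, 1.938e-06]  ψ = [2, 2, 1]  (obs o_5=4)
t=6: δ = [2.692e-07, 2.019e-07, 5.384e-08]  ψ = [2, 2, 1]  (obs o_6=3)
backtrack: best end state = 0; path = [2, 0, 2, 0, 1, 2, 0]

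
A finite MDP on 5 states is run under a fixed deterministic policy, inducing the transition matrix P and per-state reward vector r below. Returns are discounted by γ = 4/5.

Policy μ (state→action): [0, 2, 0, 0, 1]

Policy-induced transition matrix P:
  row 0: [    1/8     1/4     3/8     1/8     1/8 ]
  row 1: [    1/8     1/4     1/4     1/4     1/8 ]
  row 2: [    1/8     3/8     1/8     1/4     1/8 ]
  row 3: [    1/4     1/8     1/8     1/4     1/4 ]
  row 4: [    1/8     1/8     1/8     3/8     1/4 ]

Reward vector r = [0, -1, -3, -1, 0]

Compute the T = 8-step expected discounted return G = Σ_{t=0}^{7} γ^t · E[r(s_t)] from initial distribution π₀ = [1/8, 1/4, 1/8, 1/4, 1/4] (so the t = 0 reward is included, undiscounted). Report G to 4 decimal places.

G = -4.1679

t=0: π = [0.1250, 0.2500, 0.1250, 0.2500, 0.2500], E[r] = -0.8750, γ^t·E[r] = -0.875000, running G = -0.875000
t=1: π = [0.1563, 0.2031, 0.1875, 0.2656, 0.1875], E[r] = -1.0313, γ^t·E[r] = -0.825000, running G = -1.700000
t=2: π = [0.1582, 0.2168, 0.1895, 0.2539, 0.1816], E[r] = -1.0391, γ^t·E[r] = -0.665000, running G = -2.365000
t=3: π = [0.1567, 0.2192, 0.1917, 0.2529, 0.1794], E[r] = -1.0471, γ^t·E[r] = -0.536125, running G = -2.901125
t=4: π = [0.1566, 0.2199, 0.1916, 0.2528, 0.1790], E[r] = -1.0475, γ^t·E[r] = -0.429063, running G = -3.330188
t=5: π = [0.1566, 0.2200, 0.1916, 0.2528, 0.1790], E[r] = -1.0477, γ^t·E[r] = -0.343309, running G = -3.673496
t=6: π = [0.1566, 0.2200, 0.1916, 0.2528, 0.1790], E[r] = -1.0477, γ^t·E[r] = -0.274653, running G = -3.948150
t=7: π = [0.1566, 0.2200, 0.1916, 0.2528, 0.1790], E[r] = -1.0477, γ^t·E[r] = -0.219724, running G = -4.167873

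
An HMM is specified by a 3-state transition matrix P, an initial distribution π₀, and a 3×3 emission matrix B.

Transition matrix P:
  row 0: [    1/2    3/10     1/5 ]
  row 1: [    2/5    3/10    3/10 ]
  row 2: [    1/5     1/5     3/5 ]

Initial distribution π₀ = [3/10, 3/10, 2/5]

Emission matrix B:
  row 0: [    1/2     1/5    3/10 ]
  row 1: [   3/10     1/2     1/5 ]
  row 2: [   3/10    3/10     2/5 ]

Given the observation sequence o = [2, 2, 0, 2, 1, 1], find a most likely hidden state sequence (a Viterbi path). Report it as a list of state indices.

path = [2, 2, 2, 2, 2, 2]

t=0: δ = [9.000e-02, 6.000e-02, 1.600e-01]  (obs o_0=2)
t=1: δ = [1.350e-02, 6.400e-03, 3.840e-02]  ψ = [0, 2, 2]  (obs o_1=2)
t=2: δ = [3.840e-03, 2.304e-03, 6.912e-03]  ψ = [2, 2, 2]  (obs o_2=0)
t=3: δ = [5.760e-04, 2.765e-04, 1.659e-03]  ψ = [0, 2, 2]  (obs o_3=2)
t=4: δ = [6.636e-05, 1.659e-04, 2.986e-04]  ψ = [2, 2, 2]  (obs o_4=1)
t=5: δ = [1.327e-05, 2.986e-05, 5.375e-05]  ψ = [1, 2, 2]  (obs o_5=1)
backtrack: best end state = 2; path = [2, 2, 2, 2, 2, 2]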